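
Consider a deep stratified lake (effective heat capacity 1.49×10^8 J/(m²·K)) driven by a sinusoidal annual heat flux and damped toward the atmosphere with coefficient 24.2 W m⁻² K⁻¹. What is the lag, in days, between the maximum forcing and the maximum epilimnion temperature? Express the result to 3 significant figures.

Areal heat capacity C = 1.49×10^8 J/(m²·K) (given).
ω = 2π / 3.15×10^7 s = 1.99×10^-7 s⁻¹.
Phase lag φ = arctan(Cω/λ) = arctan(29.7/24.2) = 0.887 rad.
Time lag = φ / ω = 0.887 / 1.99×10^-7 = 4.45×10^6 s = 51.5 days.

51.5 days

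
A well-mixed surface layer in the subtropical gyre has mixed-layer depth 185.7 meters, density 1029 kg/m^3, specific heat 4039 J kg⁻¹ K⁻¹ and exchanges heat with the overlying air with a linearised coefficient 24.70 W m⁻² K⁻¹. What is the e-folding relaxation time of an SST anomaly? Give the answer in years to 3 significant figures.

Areal heat capacity C = ρ c_p D = 1029 × 4039 × 185.7 = 7.72×10^8 J/(m²·K).
Relaxation time τ = C / λ = 7.72×10^8 / 24.70 = 3.12×10^7 s.
In years: 3.12×10^7 s / (3.156×10^7 s/year) = 0.990 years.

0.990 years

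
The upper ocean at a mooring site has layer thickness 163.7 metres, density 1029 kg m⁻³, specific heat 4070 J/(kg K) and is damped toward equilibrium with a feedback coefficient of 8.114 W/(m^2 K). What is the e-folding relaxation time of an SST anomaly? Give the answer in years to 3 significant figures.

Areal heat capacity C = ρ c_p D = 1029 × 4070 × 163.7 = 6.86×10^8 J m⁻² K⁻¹.
Relaxation time τ = C / λ = 6.86×10^8 / 8.114 = 8.45×10^7 s.
In years: 8.45×10^7 s / (3.156×10^7 s/year) = 2.68 years.

2.68 years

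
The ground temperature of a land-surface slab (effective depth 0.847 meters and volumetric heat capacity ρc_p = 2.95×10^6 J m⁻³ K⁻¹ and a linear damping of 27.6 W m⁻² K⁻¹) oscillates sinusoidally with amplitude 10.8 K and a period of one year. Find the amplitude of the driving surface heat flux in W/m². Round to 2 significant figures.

Areal heat capacity C = ρc_p × D = 2.95×10^6 × 0.847 = 2.50×10^6 J/(m²·K).
ω = 2π / 3.15×10^7 s = 1.99×10^-7 s⁻¹.
√((Cω)² + λ²) = √((0.498)² + 27.6²) = 27.6 W/(m²·K).
F₀ = A × √((Cω)²+λ²) = 10.8 × 27.6 = 298 W/m².

300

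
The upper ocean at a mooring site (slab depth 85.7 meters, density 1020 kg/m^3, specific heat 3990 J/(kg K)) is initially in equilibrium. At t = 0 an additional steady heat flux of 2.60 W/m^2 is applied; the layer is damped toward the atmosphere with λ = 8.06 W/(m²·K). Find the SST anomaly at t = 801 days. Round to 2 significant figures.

0.26 K

Areal heat capacity C = ρ c_p D = 1020 × 3990 × 85.7 = 3.49×10^8 J/(m²·K).
τ = C / λ = 3.49×10^8 / 8.06 = 4.33×10^7 s.
Equilibrium anomaly ΔT_eq = F / λ = 2.60 / 8.06 = 0.323 K.
t = 801 days = 6.92×10^7 s, so t/τ = 1.60.
ΔT(t) = ΔT_eq (1 − e^(−t/τ)) = 0.323 × (1 − e^−1.60) = 0.257 K.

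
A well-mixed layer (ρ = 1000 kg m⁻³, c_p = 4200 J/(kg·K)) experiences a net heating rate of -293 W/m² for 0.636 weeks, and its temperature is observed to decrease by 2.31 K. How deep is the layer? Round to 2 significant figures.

Heat input Q = F Δt = -293 × 3.85×10^5 s = -1.13×10^8 J/m².
Required areal heat capacity C = Q / ΔT = 4.88×10^7 J/(m²·K).
Depth D = C / (ρ c_p) = 4.88×10^7 / (1000 × 4200) = 11.6 m.

12 m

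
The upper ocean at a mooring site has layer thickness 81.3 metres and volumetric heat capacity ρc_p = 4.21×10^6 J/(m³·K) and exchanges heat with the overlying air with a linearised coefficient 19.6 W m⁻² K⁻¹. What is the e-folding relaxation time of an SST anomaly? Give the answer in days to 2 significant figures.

Areal heat capacity C = ρc_p × D = 4.21×10^6 × 81.3 = 3.42×10^8 J/(m²·K).
Relaxation time τ = C / λ = 3.42×10^8 / 19.6 = 1.75×10^7 s.
In days: 1.75×10^7 s / (86400 s/day) = 202 days.

200 days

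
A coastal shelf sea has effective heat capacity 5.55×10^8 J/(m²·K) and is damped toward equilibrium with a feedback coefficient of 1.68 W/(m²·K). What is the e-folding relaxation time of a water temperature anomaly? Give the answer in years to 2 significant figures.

10 years

Areal heat capacity C = 5.55×10^8 J/(m²·K) (given).
Relaxation time τ = C / λ = 5.55×10^8 / 1.68 = 3.30×10^8 s.
In years: 3.30×10^8 s / (3.156×10^7 s/year) = 10.5 years.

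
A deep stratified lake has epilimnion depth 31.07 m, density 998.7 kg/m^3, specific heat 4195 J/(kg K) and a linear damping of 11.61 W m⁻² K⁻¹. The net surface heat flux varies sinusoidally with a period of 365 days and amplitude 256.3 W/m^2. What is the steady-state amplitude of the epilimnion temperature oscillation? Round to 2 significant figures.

Areal heat capacity C = ρ c_p D = 998.7 × 4195 × 31.07 = 1.30×10^8 J/(m^2 K).
Angular frequency ω = 2π / T = 2π / 3.15×10^7 s = 1.99×10^-7 s⁻¹.
√((Cω)² + λ²) = √((25.9)² + 11.61²) = 28.4 W/(m²·K).
Amplitude A = F₀ / √((Cω)²+λ²) = 256.3 / 28.4 = 9.02 K.

9.0 K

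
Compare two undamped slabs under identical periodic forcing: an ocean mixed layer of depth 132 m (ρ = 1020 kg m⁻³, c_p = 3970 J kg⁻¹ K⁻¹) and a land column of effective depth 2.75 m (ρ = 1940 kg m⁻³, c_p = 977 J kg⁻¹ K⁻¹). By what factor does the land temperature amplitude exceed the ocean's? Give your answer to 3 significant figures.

C_ocean = 1020 × 3970 × 132 = 5.35×10^8 J/(m²·K).
C_land = 1940 × 977 × 2.75 = 5.21×10^6 J/(m²·K).
Undamped amplitude ∝ 1/C, so A_land/A_ocean = C_ocean/C_land = 103.

103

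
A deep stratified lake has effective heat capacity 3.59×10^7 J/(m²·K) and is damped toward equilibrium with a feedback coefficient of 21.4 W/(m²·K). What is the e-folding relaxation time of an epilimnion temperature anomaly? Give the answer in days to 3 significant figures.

Areal heat capacity C = 3.59×10^7 J/(m²·K) (given).
Relaxation time τ = C / λ = 3.59×10^7 / 21.4 = 1.68×10^6 s.
In days: 1.68×10^6 s / (86400 s/day) = 19.4 days.

19.4 days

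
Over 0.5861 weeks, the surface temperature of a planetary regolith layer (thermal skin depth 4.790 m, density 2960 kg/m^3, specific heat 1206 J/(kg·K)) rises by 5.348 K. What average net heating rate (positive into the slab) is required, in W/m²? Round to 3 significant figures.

Areal heat capacity C = ρ c_p D = 2960 × 1206 × 4.790 = 1.71×10^7 J m⁻² K⁻¹.
Required heat per unit area: Q = C ΔT = 1.71×10^7 × 5.348 = 9.14×10^7 J/m².
Flux F = Q / Δt = 9.14×10^7 / 3.54×10^5 s = 258 W/m².

258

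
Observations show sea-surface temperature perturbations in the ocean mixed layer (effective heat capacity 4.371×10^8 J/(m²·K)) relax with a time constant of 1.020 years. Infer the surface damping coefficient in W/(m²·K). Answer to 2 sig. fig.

Areal heat capacity C = 4.371×10^8 J/(m²·K) (given).
τ = 1.020 years = 3.22×10^7 s.
λ = C / τ = 4.37×10^8 / 3.22×10^7 = 13.6 W/(m²·K).

14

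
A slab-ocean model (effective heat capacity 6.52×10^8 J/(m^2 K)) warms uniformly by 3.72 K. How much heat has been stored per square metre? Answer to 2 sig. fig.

Areal heat capacity C = 6.52×10^8 J/(m^2 K) (given).
ΔQ = C ΔT = 6.52×10^8 × 3.72 = 2.43×10^9 J/m².

2.4×10^9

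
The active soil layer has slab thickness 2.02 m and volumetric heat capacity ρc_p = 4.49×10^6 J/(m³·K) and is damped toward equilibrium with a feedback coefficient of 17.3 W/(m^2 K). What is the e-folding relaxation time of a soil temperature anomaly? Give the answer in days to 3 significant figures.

Areal heat capacity C = ρc_p × D = 4.49×10^6 × 2.02 = 9.07×10^6 J/(m²·K).
Relaxation time τ = C / λ = 9.07×10^6 / 17.3 = 5.24×10^5 s.
In days: 5.24×10^5 s / (86400 s/day) = 6.07 days.

6.07 days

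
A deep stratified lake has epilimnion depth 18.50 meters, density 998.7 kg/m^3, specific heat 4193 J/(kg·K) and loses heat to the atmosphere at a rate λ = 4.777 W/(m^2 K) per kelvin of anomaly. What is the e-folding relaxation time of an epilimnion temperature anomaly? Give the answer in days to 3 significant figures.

Areal heat capacity C = ρ c_p D = 998.7 × 4193 × 18.50 = 7.75×10^7 J/(m^2 K).
Relaxation time τ = C / λ = 7.75×10^7 / 4.777 = 1.62×10^7 s.
In days: 1.62×10^7 s / (86400 s/day) = 188 days.

188 days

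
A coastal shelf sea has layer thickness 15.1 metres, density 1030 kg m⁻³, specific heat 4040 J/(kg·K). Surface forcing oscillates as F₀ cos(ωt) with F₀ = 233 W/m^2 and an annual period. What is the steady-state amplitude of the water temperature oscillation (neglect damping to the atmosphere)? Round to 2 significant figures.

Areal heat capacity C = ρ c_p D = 1030 × 4040 × 15.1 = 6.28×10^7 J m⁻² K⁻¹.
Angular frequency ω = 2π / T = 2π / 3.15×10^7 s = 1.99×10^-7 s⁻¹.
Cω = 6.28×10^7 × 1.99×10^-7 = 12.5 W/(m²·K).
Amplitude A = F₀ / (Cω) = 233 / 12.5 = 18.6 K.

19 K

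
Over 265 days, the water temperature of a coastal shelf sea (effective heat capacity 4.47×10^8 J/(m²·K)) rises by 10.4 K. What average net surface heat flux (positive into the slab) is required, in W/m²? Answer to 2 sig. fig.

200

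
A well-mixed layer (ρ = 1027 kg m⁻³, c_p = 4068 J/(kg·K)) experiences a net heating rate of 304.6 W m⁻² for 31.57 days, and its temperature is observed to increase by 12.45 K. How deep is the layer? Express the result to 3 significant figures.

16.0 m

Heat input Q = F Δt = 304.6 × 2.73×10^6 s = 8.31×10^8 J/m².
Required areal heat capacity C = Q / ΔT = 6.67×10^7 J/(m²·K).
Depth D = C / (ρ c_p) = 6.67×10^7 / (1027 × 4068) = 16.0 m.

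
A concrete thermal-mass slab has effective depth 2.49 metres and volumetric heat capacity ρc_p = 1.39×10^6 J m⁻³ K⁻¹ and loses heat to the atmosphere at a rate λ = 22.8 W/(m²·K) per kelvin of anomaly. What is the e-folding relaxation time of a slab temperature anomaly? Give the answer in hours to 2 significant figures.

Areal heat capacity C = ρc_p × D = 1.39×10^6 × 2.49 = 3.46×10^6 J/(m^2 K).
Relaxation time τ = C / λ = 3.46×10^6 / 22.8 = 1.52×10^5 s.
In hours: 1.52×10^5 s / (3600 s/hour) = 42.2 hours.

42 hours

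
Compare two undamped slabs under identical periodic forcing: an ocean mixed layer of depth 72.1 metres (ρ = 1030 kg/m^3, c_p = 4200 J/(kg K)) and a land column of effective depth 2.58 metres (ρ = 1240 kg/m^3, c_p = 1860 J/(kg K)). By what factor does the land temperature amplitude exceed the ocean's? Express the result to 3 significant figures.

C_ocean = 1030 × 4200 × 72.1 = 3.12×10^8 J/(m²·K).
C_land = 1240 × 1860 × 2.58 = 5.95×10^6 J/(m²·K).
Undamped amplitude ∝ 1/C, so A_land/A_ocean = C_ocean/C_land = 52.4.

52.4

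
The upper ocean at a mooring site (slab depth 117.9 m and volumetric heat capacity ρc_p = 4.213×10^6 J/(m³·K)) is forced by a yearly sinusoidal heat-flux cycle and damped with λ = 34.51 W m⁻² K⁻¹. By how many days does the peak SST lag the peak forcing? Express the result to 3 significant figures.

Areal heat capacity C = ρc_p × D = 4.213×10^6 × 117.9 = 4.97×10^8 J m⁻² K⁻¹.
ω = 2π / 3.15×10^7 s = 1.99×10^-7 s⁻¹.
Phase lag φ = arctan(Cω/λ) = arctan(99.0/34.51) = 1.24 rad.
Time lag = φ / ω = 1.24 / 1.99×10^-7 = 6.20×10^6 s = 71.8 days.

71.8 days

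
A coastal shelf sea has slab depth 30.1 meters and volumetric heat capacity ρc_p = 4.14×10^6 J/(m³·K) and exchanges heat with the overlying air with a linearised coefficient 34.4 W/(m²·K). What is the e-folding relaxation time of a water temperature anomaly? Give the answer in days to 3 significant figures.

Areal heat capacity C = ρc_p × D = 4.14×10^6 × 30.1 = 1.25×10^8 J/(m^2 K).
Relaxation time τ = C / λ = 1.25×10^8 / 34.4 = 3.62×10^6 s.
In days: 3.62×10^6 s / (86400 s/day) = 41.9 days.

41.9 days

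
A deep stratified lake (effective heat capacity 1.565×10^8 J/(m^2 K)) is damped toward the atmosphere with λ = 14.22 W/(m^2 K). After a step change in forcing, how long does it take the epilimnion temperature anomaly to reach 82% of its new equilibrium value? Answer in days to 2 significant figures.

220 days

Areal heat capacity C = 1.565×10^8 J/(m^2 K) (given).
τ = C / λ = 1.56×10^8 / 14.22 = 1.10×10^7 s.
Fraction reached: 1 − e^(−t/τ) = 0.82 ⇒ t = −τ ln(1 − 0.82) = τ × 1.71.
t = 1.89×10^7 s = 218 days.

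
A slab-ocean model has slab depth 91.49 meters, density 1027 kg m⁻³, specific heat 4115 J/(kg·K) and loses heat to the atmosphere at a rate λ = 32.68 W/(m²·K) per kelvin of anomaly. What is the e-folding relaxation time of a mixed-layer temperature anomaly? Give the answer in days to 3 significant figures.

137 days

Areal heat capacity C = ρ c_p D = 1027 × 4115 × 91.49 = 3.87×10^8 J/(m²·K).
Relaxation time τ = C / λ = 3.87×10^8 / 32.68 = 1.18×10^7 s.
In days: 1.18×10^7 s / (86400 s/day) = 137 days.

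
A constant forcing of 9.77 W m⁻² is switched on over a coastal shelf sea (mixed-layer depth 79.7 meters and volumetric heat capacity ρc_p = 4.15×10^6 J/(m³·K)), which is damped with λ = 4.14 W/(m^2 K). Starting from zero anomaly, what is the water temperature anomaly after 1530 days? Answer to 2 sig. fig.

1.9 K

Areal heat capacity C = ρc_p × D = 4.15×10^6 × 79.7 = 3.31×10^8 J m⁻² K⁻¹.
τ = C / λ = 3.31×10^8 / 4.14 = 7.99×10^7 s.
Equilibrium anomaly ΔT_eq = F / λ = 9.77 / 4.14 = 2.36 K.
t = 1530 days = 1.32×10^8 s, so t/τ = 1.65.
ΔT(t) = ΔT_eq (1 − e^(−t/τ)) = 2.36 × (1 − e^−1.65) = 1.91 K.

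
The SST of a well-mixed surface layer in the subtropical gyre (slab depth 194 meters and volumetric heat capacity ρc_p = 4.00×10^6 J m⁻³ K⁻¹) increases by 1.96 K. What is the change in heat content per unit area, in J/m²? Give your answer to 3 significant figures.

1.52×10^9

Areal heat capacity C = ρc_p × D = 4.00×10^6 × 194 = 7.76×10^8 J m⁻² K⁻¹.
ΔQ = C ΔT = 7.76×10^8 × 1.96 = 1.52×10^9 J/m².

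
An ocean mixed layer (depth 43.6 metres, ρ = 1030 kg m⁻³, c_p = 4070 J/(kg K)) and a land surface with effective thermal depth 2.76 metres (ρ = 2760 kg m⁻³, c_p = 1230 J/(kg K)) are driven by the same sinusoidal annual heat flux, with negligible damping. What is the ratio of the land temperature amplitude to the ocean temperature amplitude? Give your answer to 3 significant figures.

C_ocean = 1030 × 4070 × 43.6 = 1.83×10^8 J/(m²·K).
C_land = 2760 × 1230 × 2.76 = 9.37×10^6 J/(m²·K).
Undamped amplitude ∝ 1/C, so A_land/A_ocean = C_ocean/C_land = 19.5.

19.5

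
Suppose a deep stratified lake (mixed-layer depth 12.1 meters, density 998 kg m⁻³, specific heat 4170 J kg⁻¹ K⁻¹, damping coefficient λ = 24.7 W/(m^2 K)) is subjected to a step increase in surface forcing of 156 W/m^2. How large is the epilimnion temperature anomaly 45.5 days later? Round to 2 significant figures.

Areal heat capacity C = ρ c_p D = 998 × 4170 × 12.1 = 5.04×10^7 J/(m^2 K).
τ = C / λ = 5.04×10^7 / 24.7 = 2.04×10^6 s.
Equilibrium anomaly ΔT_eq = F / λ = 156 / 24.7 = 6.32 K.
t = 45.5 days = 3.93×10^6 s, so t/τ = 1.93.
ΔT(t) = ΔT_eq (1 − e^(−t/τ)) = 6.32 × (1 − e^−1.93) = 5.40 K.

5.4 K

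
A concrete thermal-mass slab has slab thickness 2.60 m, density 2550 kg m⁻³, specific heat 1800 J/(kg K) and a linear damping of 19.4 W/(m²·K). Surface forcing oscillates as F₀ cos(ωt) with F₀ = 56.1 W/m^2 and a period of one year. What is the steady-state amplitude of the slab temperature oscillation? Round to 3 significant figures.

2.87 K

Areal heat capacity C = ρ c_p D = 2550 × 1800 × 2.60 = 1.19×10^7 J/(m^2 K).
Angular frequency ω = 2π / T = 2π / 3.15×10^7 s = 1.99×10^-7 s⁻¹.
√((Cω)² + λ²) = √((2.38)² + 19.4²) = 19.5 W/(m²·K).
Amplitude A = F₀ / √((Cω)²+λ²) = 56.1 / 19.5 = 2.87 K.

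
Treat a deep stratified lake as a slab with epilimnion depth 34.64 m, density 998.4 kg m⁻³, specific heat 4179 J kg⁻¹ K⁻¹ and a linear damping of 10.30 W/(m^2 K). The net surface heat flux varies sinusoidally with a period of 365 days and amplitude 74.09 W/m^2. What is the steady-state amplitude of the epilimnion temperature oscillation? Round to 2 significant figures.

Areal heat capacity C = ρ c_p D = 998.4 × 4179 × 34.64 = 1.45×10^8 J/(m^2 K).
Angular frequency ω = 2π / T = 2π / 3.15×10^7 s = 1.99×10^-7 s⁻¹.
√((Cω)² + λ²) = √((28.8)² + 10.30²) = 30.6 W/(m²·K).
Amplitude A = F₀ / √((Cω)²+λ²) = 74.09 / 30.6 = 2.42 K.

2.4 K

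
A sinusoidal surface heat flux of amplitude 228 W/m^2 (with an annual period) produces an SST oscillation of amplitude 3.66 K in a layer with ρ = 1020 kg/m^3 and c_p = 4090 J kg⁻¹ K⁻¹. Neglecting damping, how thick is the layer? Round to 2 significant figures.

ω = 2π / 3.15×10^7 s = 1.99×10^-7 s⁻¹.
Required C = F₀ / (A ω) = 228 / (3.66 × 1.99×10^-7) = 3.13×10^8 J/(m²·K).
D = C / (ρ c_p) = 3.13×10^8 / (1020 × 4090) = 74.9 m.

75 m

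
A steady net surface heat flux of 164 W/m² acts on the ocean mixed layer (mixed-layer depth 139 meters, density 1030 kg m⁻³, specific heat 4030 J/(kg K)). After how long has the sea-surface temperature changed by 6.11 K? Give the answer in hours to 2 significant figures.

6000 hours

Areal heat capacity C = ρ c_p D = 1030 × 4030 × 139 = 5.77×10^8 J m⁻² K⁻¹.
Time required: Δt = C ΔT / F = 5.77×10^8 × 6.11 / 164 = 2.15×10^7 s.
In hours: 2.15×10^7 s / (3600 s/hour) = 5970 hours.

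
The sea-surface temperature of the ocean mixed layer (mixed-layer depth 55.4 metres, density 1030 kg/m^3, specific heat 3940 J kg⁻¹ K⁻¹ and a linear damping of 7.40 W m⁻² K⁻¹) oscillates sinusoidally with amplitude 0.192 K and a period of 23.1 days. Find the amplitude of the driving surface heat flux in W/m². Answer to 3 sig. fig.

136

Areal heat capacity C = ρ c_p D = 1030 × 3940 × 55.4 = 2.25×10^8 J/(m²·K).
ω = 2π / 2.00×10^6 s = 3.15×10^-6 s⁻¹.
√((Cω)² + λ²) = √((708)² + 7.40²) = 708 W/(m²·K).
F₀ = A × √((Cω)²+λ²) = 0.192 × 708 = 136 W/m².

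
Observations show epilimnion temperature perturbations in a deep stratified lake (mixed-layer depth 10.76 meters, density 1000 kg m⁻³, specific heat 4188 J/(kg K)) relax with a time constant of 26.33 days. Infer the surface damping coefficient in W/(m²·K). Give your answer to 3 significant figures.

Areal heat capacity C = ρ c_p D = 1000 × 4188 × 10.76 = 4.51×10^7 J/(m²·K).
τ = 26.33 days = 2.27×10^6 s.
λ = C / τ = 4.51×10^7 / 2.27×10^6 = 19.8 W/(m²·K).

19.8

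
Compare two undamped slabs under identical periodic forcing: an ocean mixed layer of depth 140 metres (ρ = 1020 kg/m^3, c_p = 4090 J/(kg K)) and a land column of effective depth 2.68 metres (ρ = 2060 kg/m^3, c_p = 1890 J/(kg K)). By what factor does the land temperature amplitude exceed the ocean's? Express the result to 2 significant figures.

C_ocean = 1020 × 4090 × 140 = 5.84×10^8 J/(m²·K).
C_land = 2060 × 1890 × 2.68 = 1.04×10^7 J/(m²·K).
Undamped amplitude ∝ 1/C, so A_land/A_ocean = C_ocean/C_land = 56.0.

56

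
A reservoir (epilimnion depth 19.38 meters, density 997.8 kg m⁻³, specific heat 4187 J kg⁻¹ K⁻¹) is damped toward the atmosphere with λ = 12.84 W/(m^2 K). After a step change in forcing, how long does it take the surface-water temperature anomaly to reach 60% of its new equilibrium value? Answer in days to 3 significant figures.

66.9 days

Areal heat capacity C = ρ c_p D = 997.8 × 4187 × 19.38 = 8.10×10^7 J/(m^2 K).
τ = C / λ = 8.10×10^7 / 12.84 = 6.31×10^6 s.
Fraction reached: 1 − e^(−t/τ) = 0.60 ⇒ t = −τ ln(1 − 0.60) = τ × 0.916.
t = 5.78×10^6 s = 66.9 days.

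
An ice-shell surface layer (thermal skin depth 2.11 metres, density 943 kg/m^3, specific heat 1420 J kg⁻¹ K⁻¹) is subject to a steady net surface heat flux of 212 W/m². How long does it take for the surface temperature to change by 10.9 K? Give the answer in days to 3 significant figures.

1.68 days

Areal heat capacity C = ρ c_p D = 943 × 1420 × 2.11 = 2.83×10^6 J/(m²·K).
Time required: Δt = C ΔT / F = 2.83×10^6 × 10.9 / 212 = 1.45×10^5 s.
In days: 1.45×10^5 s / (86400 s/day) = 1.68 days.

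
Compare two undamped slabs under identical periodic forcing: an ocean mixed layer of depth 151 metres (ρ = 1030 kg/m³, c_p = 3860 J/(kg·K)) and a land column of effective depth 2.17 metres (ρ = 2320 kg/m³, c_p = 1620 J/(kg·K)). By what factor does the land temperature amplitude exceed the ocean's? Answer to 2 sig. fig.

C_ocean = 1030 × 3860 × 151 = 6.00×10^8 J/(m²·K).
C_land = 2320 × 1620 × 2.17 = 8.16×10^6 J/(m²·K).
Undamped amplitude ∝ 1/C, so A_land/A_ocean = C_ocean/C_land = 73.6.

74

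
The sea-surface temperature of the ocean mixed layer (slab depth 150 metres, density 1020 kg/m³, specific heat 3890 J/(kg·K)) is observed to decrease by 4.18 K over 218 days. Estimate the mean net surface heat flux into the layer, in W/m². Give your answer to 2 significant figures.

-130

Areal heat capacity C = ρ c_p D = 1020 × 3890 × 150 = 5.95×10^8 J m⁻² K⁻¹.
Required heat per unit area: Q = C ΔT = 5.95×10^8 × -4.18 = -2.49×10^9 J/m².
Flux F = Q / Δt = -2.49×10^9 / 1.88×10^7 s = -132 W/m².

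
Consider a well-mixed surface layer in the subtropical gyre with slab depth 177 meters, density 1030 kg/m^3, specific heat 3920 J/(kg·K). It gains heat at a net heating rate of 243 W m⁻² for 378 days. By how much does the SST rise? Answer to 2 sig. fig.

Areal heat capacity C = ρ c_p D = 1030 × 3920 × 177 = 7.15×10^8 J/(m²·K).
Net heat input Q = F Δt = 243 × (378 days × 86400 s/day) = 7.94×10^9 J/m².
ΔT = Q / C = 7.94×10^9 / 7.15×10^8 = 11.1 K.

11 K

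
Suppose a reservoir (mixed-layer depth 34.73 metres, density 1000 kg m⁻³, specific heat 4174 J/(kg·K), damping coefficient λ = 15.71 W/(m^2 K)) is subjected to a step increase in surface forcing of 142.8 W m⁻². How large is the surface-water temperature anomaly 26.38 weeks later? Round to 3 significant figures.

7.48 K

Areal heat capacity C = ρ c_p D = 1000 × 4174 × 34.73 = 1.45×10^8 J m⁻² K⁻¹.
τ = C / λ = 1.45×10^8 / 15.71 = 9.23×10^6 s.
Equilibrium anomaly ΔT_eq = F / λ = 142.8 / 15.71 = 9.09 K.
t = 26.38 weeks = 1.60×10^7 s, so t/τ = 1.73.
ΔT(t) = ΔT_eq (1 − e^(−t/τ)) = 9.09 × (1 − e^−1.73) = 7.48 K.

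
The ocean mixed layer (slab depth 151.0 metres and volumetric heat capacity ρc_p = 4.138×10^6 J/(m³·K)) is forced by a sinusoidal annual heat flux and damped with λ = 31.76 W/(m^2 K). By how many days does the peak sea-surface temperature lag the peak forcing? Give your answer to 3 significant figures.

76.7 days

Areal heat capacity C = ρc_p × D = 4.138×10^6 × 151.0 = 6.25×10^8 J/(m^2 K).
ω = 2π / 3.15×10^7 s = 1.99×10^-7 s⁻¹.
Phase lag φ = arctan(Cω/λ) = arctan(124/31.76) = 1.32 rad.
Time lag = φ / ω = 1.32 / 1.99×10^-7 = 6.63×10^6 s = 76.7 days.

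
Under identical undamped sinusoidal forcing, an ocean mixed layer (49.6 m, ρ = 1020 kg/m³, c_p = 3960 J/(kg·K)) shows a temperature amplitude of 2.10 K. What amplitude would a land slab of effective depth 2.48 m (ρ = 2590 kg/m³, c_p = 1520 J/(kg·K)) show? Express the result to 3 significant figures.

C_ocean = 2.00×10^8 J/(m²·K); C_land = 9.76×10^6 J/(m²·K).
A ∝ 1/C ⇒ A_land = A_ocean × C_ocean/C_land = 2.10 × 20.5 = 43.1 K.

43.1 K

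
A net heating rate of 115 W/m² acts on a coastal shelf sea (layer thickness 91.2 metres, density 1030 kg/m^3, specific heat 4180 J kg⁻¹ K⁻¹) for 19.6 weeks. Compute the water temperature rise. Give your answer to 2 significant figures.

3.5 K

Areal heat capacity C = ρ c_p D = 1030 × 4180 × 91.2 = 3.93×10^8 J/(m^2 K).
Net heat input Q = F Δt = 115 × (19.6 weeks × 6.048×10^5 s/week) = 1.36×10^9 J/m².
ΔT = Q / C = 1.36×10^9 / 3.93×10^8 = 3.47 K.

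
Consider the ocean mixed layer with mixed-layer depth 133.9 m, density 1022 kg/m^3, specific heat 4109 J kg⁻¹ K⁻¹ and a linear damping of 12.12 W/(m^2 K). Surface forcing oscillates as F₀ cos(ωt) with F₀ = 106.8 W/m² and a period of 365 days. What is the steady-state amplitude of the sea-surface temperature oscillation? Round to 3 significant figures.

Areal heat capacity C = ρ c_p D = 1022 × 4109 × 133.9 = 5.62×10^8 J/(m²·K).
Angular frequency ω = 2π / T = 2π / 3.15×10^7 s = 1.99×10^-7 s⁻¹.
√((Cω)² + λ²) = √((112)² + 12.12²) = 113 W/(m²·K).
Amplitude A = F₀ / √((Cω)²+λ²) = 106.8 / 113 = 0.948 K.

0.948 K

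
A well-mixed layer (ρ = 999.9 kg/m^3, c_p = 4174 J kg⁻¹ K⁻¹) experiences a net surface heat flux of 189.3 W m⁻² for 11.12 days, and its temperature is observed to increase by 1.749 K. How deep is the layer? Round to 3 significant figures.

24.9 m

Heat input Q = F Δt = 189.3 × 9.61×10^5 s = 1.82×10^8 J/m².
Required areal heat capacity C = Q / ΔT = 1.04×10^8 J/(m²·K).
Depth D = C / (ρ c_p) = 1.04×10^8 / (999.9 × 4174) = 24.9 m.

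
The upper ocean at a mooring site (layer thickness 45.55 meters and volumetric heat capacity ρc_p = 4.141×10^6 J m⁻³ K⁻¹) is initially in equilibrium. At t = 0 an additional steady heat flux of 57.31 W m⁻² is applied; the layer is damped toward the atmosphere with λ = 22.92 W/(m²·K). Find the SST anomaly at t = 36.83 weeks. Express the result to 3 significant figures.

Areal heat capacity C = ρc_p × D = 4.141×10^6 × 45.55 = 1.89×10^8 J m⁻² K⁻¹.
τ = C / λ = 1.89×10^8 / 22.92 = 8.23×10^6 s.
Equilibrium anomaly ΔT_eq = F / λ = 57.31 / 22.92 = 2.50 K.
t = 36.83 weeks = 2.23×10^7 s, so t/τ = 2.71.
ΔT(t) = ΔT_eq (1 − e^(−t/τ)) = 2.50 × (1 − e^−2.71) = 2.33 K.

2.33 K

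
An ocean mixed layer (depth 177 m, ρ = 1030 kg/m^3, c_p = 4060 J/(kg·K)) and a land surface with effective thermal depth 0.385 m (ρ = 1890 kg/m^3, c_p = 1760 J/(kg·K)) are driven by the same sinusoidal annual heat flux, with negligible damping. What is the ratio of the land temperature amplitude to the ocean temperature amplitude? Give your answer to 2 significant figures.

580

C_ocean = 1030 × 4060 × 177 = 7.40×10^8 J/(m²·K).
C_land = 1890 × 1760 × 0.385 = 1.28×10^6 J/(m²·K).
Undamped amplitude ∝ 1/C, so A_land/A_ocean = C_ocean/C_land = 578.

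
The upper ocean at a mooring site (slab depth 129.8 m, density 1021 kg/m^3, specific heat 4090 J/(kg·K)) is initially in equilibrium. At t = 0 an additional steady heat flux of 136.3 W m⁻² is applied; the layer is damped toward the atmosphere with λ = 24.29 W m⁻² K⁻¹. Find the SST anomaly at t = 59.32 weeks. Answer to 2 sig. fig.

Areal heat capacity C = ρ c_p D = 1021 × 4090 × 129.8 = 5.42×10^8 J/(m²·K).
τ = C / λ = 5.42×10^8 / 24.29 = 2.23×10^7 s.
Equilibrium anomaly ΔT_eq = F / λ = 136.3 / 24.29 = 5.61 K.
t = 59.32 weeks = 3.59×10^7 s, so t/τ = 1.61.
ΔT(t) = ΔT_eq (1 − e^(−t/τ)) = 5.61 × (1 − e^−1.61) = 4.49 K.

4.5 K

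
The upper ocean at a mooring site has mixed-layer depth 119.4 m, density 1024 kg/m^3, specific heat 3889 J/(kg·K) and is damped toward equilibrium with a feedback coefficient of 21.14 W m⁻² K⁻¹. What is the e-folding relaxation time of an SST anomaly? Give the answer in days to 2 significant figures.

Areal heat capacity C = ρ c_p D = 1024 × 3889 × 119.4 = 4.75×10^8 J m⁻² K⁻¹.
Relaxation time τ = C / λ = 4.75×10^8 / 21.14 = 2.25×10^7 s.
In days: 2.25×10^7 s / (86400 s/day) = 260 days.

260 days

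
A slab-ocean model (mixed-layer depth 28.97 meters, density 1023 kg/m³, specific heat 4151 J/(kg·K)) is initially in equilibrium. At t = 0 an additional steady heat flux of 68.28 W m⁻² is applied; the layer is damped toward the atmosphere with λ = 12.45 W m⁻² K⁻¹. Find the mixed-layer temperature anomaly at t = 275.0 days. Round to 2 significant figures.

Areal heat capacity C = ρ c_p D = 1023 × 4151 × 28.97 = 1.23×10^8 J/(m^2 K).
τ = C / λ = 1.23×10^8 / 12.45 = 9.88×10^6 s.
Equilibrium anomaly ΔT_eq = F / λ = 68.28 / 12.45 = 5.48 K.
t = 275.0 days = 2.38×10^7 s, so t/τ = 2.40.
ΔT(t) = ΔT_eq (1 − e^(−t/τ)) = 5.48 × (1 − e^−2.40) = 4.99 K.

5.0 K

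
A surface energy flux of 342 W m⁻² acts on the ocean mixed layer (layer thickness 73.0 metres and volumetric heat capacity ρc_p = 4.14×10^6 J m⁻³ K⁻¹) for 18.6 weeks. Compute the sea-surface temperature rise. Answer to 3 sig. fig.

Areal heat capacity C = ρc_p × D = 4.14×10^6 × 73.0 = 3.02×10^8 J/(m²·K).
Net heat input Q = F Δt = 342 × (18.6 weeks × 6.048×10^5 s/week) = 3.85×10^9 J/m².
ΔT = Q / C = 3.85×10^9 / 3.02×10^8 = 12.7 K.

12.7 K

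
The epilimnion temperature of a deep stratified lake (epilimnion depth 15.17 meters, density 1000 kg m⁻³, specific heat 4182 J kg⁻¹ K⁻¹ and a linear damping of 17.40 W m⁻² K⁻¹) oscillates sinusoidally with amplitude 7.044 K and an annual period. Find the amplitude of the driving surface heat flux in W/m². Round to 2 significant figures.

Areal heat capacity C = ρ c_p D = 1000 × 4182 × 15.17 = 6.34×10^7 J/(m^2 K).
ω = 2π / 3.15×10^7 s = 1.99×10^-7 s⁻¹.
√((Cω)² + λ²) = √((12.6)² + 17.40²) = 21.5 W/(m²·K).
F₀ = A × √((Cω)²+λ²) = 7.044 × 21.5 = 151 W/m².

150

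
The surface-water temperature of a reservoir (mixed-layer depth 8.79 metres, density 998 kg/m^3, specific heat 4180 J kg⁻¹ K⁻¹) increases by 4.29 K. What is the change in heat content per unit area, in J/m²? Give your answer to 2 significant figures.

1.6×10^8

Areal heat capacity C = ρ c_p D = 998 × 4180 × 8.79 = 3.67×10^7 J/(m²·K).
ΔQ = C ΔT = 3.67×10^7 × 4.29 = 1.57×10^8 J/m².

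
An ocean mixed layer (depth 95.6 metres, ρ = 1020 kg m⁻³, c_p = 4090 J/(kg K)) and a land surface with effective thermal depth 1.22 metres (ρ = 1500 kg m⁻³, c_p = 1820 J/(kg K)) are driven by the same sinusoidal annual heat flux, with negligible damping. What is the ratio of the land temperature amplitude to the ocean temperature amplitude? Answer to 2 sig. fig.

120

C_ocean = 1020 × 4090 × 95.6 = 3.99×10^8 J/(m²·K).
C_land = 1500 × 1820 × 1.22 = 3.33×10^6 J/(m²·K).
Undamped amplitude ∝ 1/C, so A_land/A_ocean = C_ocean/C_land = 120.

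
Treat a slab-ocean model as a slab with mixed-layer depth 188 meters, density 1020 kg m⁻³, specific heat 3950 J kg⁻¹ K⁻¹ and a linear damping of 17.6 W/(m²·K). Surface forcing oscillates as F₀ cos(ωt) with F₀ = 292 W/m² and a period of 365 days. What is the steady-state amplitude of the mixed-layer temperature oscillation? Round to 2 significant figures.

1.9 K

Areal heat capacity C = ρ c_p D = 1020 × 3950 × 188 = 7.57×10^8 J m⁻² K⁻¹.
Angular frequency ω = 2π / T = 2π / 3.15×10^7 s = 1.99×10^-7 s⁻¹.
√((Cω)² + λ²) = √((151)² + 17.6²) = 152 W/(m²·K).
Amplitude A = F₀ / √((Cω)²+λ²) = 292 / 152 = 1.92 K.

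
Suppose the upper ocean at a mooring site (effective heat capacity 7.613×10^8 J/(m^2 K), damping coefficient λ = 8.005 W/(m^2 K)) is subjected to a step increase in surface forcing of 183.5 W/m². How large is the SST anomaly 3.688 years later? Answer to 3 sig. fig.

16.2 K

Areal heat capacity C = 7.613×10^8 J/(m^2 K) (given).
τ = C / λ = 7.61×10^8 / 8.005 = 9.51×10^7 s.
Equilibrium anomaly ΔT_eq = F / λ = 183.5 / 8.005 = 22.9 K.
t = 3.688 years = 1.16×10^8 s, so t/τ = 1.22.
ΔT(t) = ΔT_eq (1 − e^(−t/τ)) = 22.9 × (1 − e^−1.22) = 16.2 K.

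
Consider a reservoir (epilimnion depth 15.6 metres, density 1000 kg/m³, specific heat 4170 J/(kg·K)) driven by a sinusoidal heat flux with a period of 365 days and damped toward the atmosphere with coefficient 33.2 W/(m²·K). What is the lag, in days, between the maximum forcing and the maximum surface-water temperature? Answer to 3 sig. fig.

21.6 days

Areal heat capacity C = ρ c_p D = 1000 × 4170 × 15.6 = 6.51×10^7 J m⁻² K⁻¹.
ω = 2π / 3.15×10^7 s = 1.99×10^-7 s⁻¹.
Phase lag φ = arctan(Cω/λ) = arctan(13.0/33.2) = 0.372 rad.
Time lag = φ / ω = 0.372 / 1.99×10^-7 = 1.87×10^6 s = 21.6 days.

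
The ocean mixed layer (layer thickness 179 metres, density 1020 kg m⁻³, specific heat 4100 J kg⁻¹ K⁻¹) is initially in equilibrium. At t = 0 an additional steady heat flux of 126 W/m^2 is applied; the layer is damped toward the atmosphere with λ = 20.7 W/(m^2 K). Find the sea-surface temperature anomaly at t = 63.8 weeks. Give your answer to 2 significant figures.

4.0 K

Areal heat capacity C = ρ c_p D = 1020 × 4100 × 179 = 7.49×10^8 J/(m^2 K).
τ = C / λ = 7.49×10^8 / 20.7 = 3.62×10^7 s.
Equilibrium anomaly ΔT_eq = F / λ = 126 / 20.7 = 6.09 K.
t = 63.8 weeks = 3.86×10^7 s, so t/τ = 1.07.
ΔT(t) = ΔT_eq (1 − e^(−t/τ)) = 6.09 × (1 − e^−1.07) = 3.99 K.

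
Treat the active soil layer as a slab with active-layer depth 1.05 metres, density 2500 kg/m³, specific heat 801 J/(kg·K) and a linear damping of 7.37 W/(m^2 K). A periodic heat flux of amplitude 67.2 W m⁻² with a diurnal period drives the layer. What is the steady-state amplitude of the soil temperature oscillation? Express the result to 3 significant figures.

Areal heat capacity C = ρ c_p D = 2500 × 801 × 1.05 = 2.10×10^6 J/(m^2 K).
Angular frequency ω = 2π / T = 2π / 86400 s = 7.27×10^-5 s⁻¹.
√((Cω)² + λ²) = √((153)² + 7.37²) = 153 W/(m²·K).
Amplitude A = F₀ / √((Cω)²+λ²) = 67.2 / 153 = 0.439 K.

0.439 K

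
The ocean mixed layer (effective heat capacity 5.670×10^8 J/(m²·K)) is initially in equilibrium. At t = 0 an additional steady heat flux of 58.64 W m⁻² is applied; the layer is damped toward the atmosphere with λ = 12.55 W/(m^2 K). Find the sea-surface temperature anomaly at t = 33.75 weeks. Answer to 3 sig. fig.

Areal heat capacity C = 5.670×10^8 J/(m²·K) (given).
τ = C / λ = 5.67×10^8 / 12.55 = 4.52×10^7 s.
Equilibrium anomaly ΔT_eq = F / λ = 58.64 / 12.55 = 4.67 K.
t = 33.75 weeks = 2.04×10^7 s, so t/τ = 0.452.
ΔT(t) = ΔT_eq (1 − e^(−t/τ)) = 4.67 × (1 − e^−0.452) = 1.70 K.

1.70 K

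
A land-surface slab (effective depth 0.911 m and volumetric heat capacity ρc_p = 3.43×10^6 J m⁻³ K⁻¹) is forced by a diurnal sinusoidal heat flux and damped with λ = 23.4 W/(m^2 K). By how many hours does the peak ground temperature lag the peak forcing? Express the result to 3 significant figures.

5.61 hours

Areal heat capacity C = ρc_p × D = 3.43×10^6 × 0.911 = 3.12×10^6 J/(m²·K).
ω = 2π / 86400 s = 7.27×10^-5 s⁻¹.
Phase lag φ = arctan(Cω/λ) = arctan(227/23.4) = 1.47 rad.
Time lag = φ / ω = 1.47 / 7.27×10^-5 = 20200 s = 5.61 hours.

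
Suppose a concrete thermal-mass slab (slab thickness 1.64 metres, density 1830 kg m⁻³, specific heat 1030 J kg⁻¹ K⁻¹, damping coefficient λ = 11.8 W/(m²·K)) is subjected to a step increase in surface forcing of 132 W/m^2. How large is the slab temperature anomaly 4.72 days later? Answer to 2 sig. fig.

8.8 K

Areal heat capacity C = ρ c_p D = 1830 × 1030 × 1.64 = 3.09×10^6 J/(m^2 K).
τ = C / λ = 3.09×10^6 / 11.8 = 2.62×10^5 s.
Equilibrium anomaly ΔT_eq = F / λ = 132 / 11.8 = 11.2 K.
t = 4.72 days = 4.08×10^5 s, so t/τ = 1.56.
ΔT(t) = ΔT_eq (1 − e^(−t/τ)) = 11.2 × (1 − e^−1.56) = 8.83 K.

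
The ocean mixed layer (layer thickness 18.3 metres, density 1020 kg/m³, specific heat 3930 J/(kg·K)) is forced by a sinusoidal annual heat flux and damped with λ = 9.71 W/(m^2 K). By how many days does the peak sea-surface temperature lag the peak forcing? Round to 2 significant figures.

Areal heat capacity C = ρ c_p D = 1020 × 3930 × 18.3 = 7.34×10^7 J/(m^2 K).
ω = 2π / 3.15×10^7 s = 1.99×10^-7 s⁻¹.
Phase lag φ = arctan(Cω/λ) = arctan(14.6/9.71) = 0.984 rad.
Time lag = φ / ω = 0.984 / 1.99×10^-7 = 4.94×10^6 s = 57.2 days.

57 days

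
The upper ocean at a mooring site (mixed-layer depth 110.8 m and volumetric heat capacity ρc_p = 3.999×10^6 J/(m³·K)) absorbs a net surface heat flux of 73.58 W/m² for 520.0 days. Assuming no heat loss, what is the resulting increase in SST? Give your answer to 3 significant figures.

7.46 K

Areal heat capacity C = ρc_p × D = 3.999×10^6 × 110.8 = 4.43×10^8 J/(m^2 K).
Net heat input Q = F Δt = 73.58 × (520.0 days × 86400 s/day) = 3.31×10^9 J/m².
ΔT = Q / C = 3.31×10^9 / 4.43×10^8 = 7.46 K.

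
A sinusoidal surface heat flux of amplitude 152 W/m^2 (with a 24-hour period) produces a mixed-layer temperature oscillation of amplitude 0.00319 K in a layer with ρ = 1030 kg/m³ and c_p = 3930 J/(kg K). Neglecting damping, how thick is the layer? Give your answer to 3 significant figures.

162 m

ω = 2π / 86400 s = 7.27×10^-5 s⁻¹.
Required C = F₀ / (A ω) = 152 / (0.00319 × 7.27×10^-5) = 6.55×10^8 J/(m²·K).
D = C / (ρ c_p) = 6.55×10^8 / (1030 × 3930) = 162 m.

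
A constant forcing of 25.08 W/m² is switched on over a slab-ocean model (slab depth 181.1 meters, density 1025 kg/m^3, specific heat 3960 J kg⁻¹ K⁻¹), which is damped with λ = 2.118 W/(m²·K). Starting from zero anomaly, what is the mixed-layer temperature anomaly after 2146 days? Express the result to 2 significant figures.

4.9 K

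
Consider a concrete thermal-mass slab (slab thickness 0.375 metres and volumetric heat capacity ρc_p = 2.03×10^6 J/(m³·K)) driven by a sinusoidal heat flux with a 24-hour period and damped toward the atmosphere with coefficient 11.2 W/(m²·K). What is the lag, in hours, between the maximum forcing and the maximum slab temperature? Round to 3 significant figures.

5.24 hours

Areal heat capacity C = ρc_p × D = 2.03×10^6 × 0.375 = 7.61×10^5 J m⁻² K⁻¹.
ω = 2π / 86400 s = 7.27×10^-5 s⁻¹.
Phase lag φ = arctan(Cω/λ) = arctan(55.4/11.2) = 1.37 rad.
Time lag = φ / ω = 1.37 / 7.27×10^-5 = 18900 s = 5.24 hours.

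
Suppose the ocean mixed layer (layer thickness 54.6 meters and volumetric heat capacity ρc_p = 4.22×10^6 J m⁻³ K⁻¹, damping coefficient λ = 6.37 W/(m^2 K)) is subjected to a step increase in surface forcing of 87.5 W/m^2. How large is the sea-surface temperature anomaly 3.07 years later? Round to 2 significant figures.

13 K

Areal heat capacity C = ρc_p × D = 4.22×10^6 × 54.6 = 2.30×10^8 J m⁻² K⁻¹.
τ = C / λ = 2.30×10^8 / 6.37 = 3.62×10^7 s.
Equilibrium anomaly ΔT_eq = F / λ = 87.5 / 6.37 = 13.7 K.
t = 3.07 years = 9.69×10^7 s, so t/τ = 2.68.
ΔT(t) = ΔT_eq (1 − e^(−t/τ)) = 13.7 × (1 − e^−2.68) = 12.8 K.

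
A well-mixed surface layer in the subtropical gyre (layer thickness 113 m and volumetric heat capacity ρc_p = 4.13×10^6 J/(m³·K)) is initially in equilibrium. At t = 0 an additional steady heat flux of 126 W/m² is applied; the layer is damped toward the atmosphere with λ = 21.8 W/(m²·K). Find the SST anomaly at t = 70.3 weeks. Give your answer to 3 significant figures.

4.99 K

Areal heat capacity C = ρc_p × D = 4.13×10^6 × 113 = 4.67×10^8 J/(m²·K).
τ = C / λ = 4.67×10^8 / 21.8 = 2.14×10^7 s.
Equilibrium anomaly ΔT_eq = F / λ = 126 / 21.8 = 5.78 K.
t = 70.3 weeks = 4.25×10^7 s, so t/τ = 1.99.
ΔT(t) = ΔT_eq (1 − e^(−t/τ)) = 5.78 × (1 − e^−1.99) = 4.99 K.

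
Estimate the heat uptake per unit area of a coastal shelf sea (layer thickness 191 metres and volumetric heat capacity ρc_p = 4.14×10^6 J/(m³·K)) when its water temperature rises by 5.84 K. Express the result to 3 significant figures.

Areal heat capacity C = ρc_p × D = 4.14×10^6 × 191 = 7.91×10^8 J m⁻² K⁻¹.
ΔQ = C ΔT = 7.91×10^8 × 5.84 = 4.62×10^9 J/m².

4.62×10^9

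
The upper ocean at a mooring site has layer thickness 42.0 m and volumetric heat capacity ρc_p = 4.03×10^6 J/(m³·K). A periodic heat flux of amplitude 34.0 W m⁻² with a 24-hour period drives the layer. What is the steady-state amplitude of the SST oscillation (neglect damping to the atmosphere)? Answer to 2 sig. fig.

0.0028 K

Areal heat capacity C = ρc_p × D = 4.03×10^6 × 42.0 = 1.69×10^8 J m⁻² K⁻¹.
Angular frequency ω = 2π / T = 2π / 86400 s = 7.27×10^-5 s⁻¹.
Cω = 1.69×10^8 × 7.27×10^-5 = 12300 W/(m²·K).
Amplitude A = F₀ / (Cω) = 34.0 / 12300 = 0.00276 K.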